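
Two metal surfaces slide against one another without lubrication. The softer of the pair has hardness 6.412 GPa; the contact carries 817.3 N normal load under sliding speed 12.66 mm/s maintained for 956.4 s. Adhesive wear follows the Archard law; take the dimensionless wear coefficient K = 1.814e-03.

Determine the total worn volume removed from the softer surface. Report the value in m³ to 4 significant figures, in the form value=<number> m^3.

Intermediates appear rounded, and all working math runs at full precision, and a single final rounding, at 4 significant digits.
Convert: Sliding speed v = 12.66 mm/s = 0.01266 m/s. Sliding distance L = v·t = 0.01266 m/s × 956.4 s = 12.11 m.
Convert: Hardness H = 6.412 GPa = 6.412e+09 Pa.
In SI base units, W = 817.3 N, H = 6.412e+09 Pa, K = 1.814e-03.
The Archard volume V = K·W·L/H = 1.814e-03 · 817.3 · 12.11 / 6.412e+09 = 2.800e-09 m³.

value=2.800e-09 m^3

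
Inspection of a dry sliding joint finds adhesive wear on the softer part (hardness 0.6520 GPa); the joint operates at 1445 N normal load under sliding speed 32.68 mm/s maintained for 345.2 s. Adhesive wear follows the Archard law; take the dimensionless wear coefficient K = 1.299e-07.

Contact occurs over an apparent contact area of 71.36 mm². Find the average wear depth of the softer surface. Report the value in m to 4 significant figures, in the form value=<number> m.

value=4.551e-08 m

Intermediate values are printed rounded; every step holds full precision — one final rounding, at four significant digits.
Sliding speed v = 32.68 mm/s = 0.03268 m/s. Total distance L = v·t = 0.03268 m/s × 345.2 s = 11.28 m.
Hardness H = 0.6520 GPa = 6.520e+08 Pa.
Contact area A = 71.36 mm² = 7.136e-05 m².
In SI base units: W = 1445 N, H = 6.520e+08 Pa, K = 1.299e-07.
Apply Archard: V = K·W·L/H = 1.299e-07 · 1445 · 11.28 / 6.520e+08 = 3.248e-12 m³.
Mean wear depth h = V/A = 3.248e-12 / 7.136e-05 = 4.551e-08 m.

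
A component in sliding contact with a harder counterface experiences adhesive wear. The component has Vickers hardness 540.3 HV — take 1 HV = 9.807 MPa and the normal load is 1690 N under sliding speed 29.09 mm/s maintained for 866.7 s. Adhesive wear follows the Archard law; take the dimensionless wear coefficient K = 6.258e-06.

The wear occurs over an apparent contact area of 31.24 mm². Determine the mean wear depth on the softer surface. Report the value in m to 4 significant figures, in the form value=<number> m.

The algebra keeps exact precision; shown intermediates are rounded — rounded just once: four significant figures.
Convert: Sliding speed v = 29.09 mm/s = 0.02909 m/s. Distance covered L = v·t = 0.02909 m/s × 866.7 s = 25.21 m.
Convert: Hardness H = 540.3 HV × 9.807 MPa/HV = 5299 MPa = 5.299e+09 Pa.
Convert: Contact area A = 31.24 mm² = 3.124e-05 m².
Collected in SI base units: W = 1690 N, H = 5.299e+09 Pa, K = 6.258e-06.
Volume removed: V = K·W·L/H = 6.258e-06 · 1690 · 25.21 / 5.299e+09 = 5.032e-11 m³.
Average depth h = V/A = 5.032e-11 / 3.124e-05 = 1.611e-06 m.

value=1.611e-06 m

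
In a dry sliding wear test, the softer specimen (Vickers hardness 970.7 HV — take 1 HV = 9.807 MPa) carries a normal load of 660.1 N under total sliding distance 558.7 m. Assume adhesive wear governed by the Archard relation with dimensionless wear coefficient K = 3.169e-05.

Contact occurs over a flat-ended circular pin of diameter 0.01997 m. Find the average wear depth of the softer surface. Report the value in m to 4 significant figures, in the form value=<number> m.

All arithmetic holds full float precision — the intermediates are shown rounded. Rounded once at the end: four significant figures.
Convert: Hardness H = 970.7 HV × 9.807 MPa/HV = 9520 MPa = 9.520e+09 Pa.
Convert: Contact area A = π·d²/4 = π·(0.01997 m)²/4 = 3.132e-04 m².
Working in SI base units: W = 660.1 N, H = 9.520e+09 Pa, K = 3.169e-05.
Volume removed: V = K·W·L/H = 3.169e-05 · 660.1 · 558.7 / 9.520e+09 = 1.228e-09 m³.
Average depth h = V/A = 1.228e-09 / 3.132e-04 = 3.920e-06 m.

value=3.920e-06 m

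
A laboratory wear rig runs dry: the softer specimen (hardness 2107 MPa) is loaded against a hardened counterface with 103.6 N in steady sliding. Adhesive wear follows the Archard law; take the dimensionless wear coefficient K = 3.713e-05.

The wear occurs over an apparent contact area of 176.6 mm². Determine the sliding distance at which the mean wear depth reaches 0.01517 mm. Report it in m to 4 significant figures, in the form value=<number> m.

value=1467 m

Intermediate values appear rounded — every step holds full precision. Rounded once at the end, at four significant figures.
Convert: Hardness H = 2107 MPa = 2.107e+09 Pa.
Convert: Contact area A = 176.6 mm² = 1.766e-04 m².
Convert: Depth limit h_lim = 0.01517 mm = 1.517e-05 m.
Working in SI base units: W = 103.6 N, H = 2.107e+09 Pa, K = 3.713e-05.
Volume at the limit: V_lim = h_lim·A = 1.517e-05 · 1.766e-04 = 2.679e-09 m³.
Sliding life L = V_lim·H/(K·W) = 2.679e-09 · 2.107e+09 / (3.713e-05 · 103.6) = 1467 m.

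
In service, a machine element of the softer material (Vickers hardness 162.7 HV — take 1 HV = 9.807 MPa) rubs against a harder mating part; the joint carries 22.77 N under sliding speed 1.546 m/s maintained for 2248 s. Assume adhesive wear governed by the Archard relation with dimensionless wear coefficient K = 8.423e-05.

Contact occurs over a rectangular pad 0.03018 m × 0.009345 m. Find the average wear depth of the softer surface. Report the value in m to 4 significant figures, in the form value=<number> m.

value=1.481e-05 m

The intermediates are shown rounded — each operation maintains full precision. Rounded just once to 4 significant digits.
The distance L = v·t = 1.546 m/s × 2248 s = 3475 m.
Hardness H = 162.7 HV × 9.807 MPa/HV = 1596 MPa = 1.596e+09 Pa.
Contact area A = 0.03018 m × 0.009345 m = 2.820e-04 m².
Working in SI base units: W = 22.77 N, H = 1.596e+09 Pa, K = 8.423e-05.
Archard volume V = K·W·L/H = 8.423e-05 · 22.77 · 3475 / 1.596e+09 = 4.177e-09 m³.
Average depth h = V/A = 4.177e-09 / 2.820e-04 = 1.481e-05 m.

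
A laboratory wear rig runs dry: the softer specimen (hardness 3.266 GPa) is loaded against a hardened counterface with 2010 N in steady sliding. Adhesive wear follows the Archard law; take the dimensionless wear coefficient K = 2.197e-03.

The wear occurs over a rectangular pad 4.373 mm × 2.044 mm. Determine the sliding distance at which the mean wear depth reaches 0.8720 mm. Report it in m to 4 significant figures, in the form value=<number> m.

value=5.765 m

The computation runs at full precision. Intermediate values are shown rounded — one last rounding, at 4 significant figures.
Convert: Hardness H = 3.266 GPa = 3.266e+09 Pa.
Convert: Pad sides 4.373 mm × 2.044 mm = 0.004373 m × 0.002044 m. Contact area A = 0.004373 m × 0.002044 m = 8.938e-06 m².
Convert: Depth limit h_lim = 0.8720 mm = 8.720e-04 m.
SI base units throughout: W = 2010 N, H = 3.266e+09 Pa, K = 2.197e-03.
Wearable volume V_lim = h_lim·A = 8.720e-04 · 8.938e-06 = 7.794e-09 m³.
Life L = V_lim·H/(K·W) = 7.794e-09 · 3.266e+09 / (2.197e-03 · 2010) = 5.765 m.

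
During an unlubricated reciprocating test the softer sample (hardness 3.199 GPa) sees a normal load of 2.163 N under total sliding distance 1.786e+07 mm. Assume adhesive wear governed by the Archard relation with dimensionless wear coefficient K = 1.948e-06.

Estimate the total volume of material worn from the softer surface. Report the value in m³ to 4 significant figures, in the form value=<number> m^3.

The algebra runs at full precision. Intermediates are printed rounded — one final rounding: 4 significant figures.
Distance L = 1.786e+07 mm = 1.786e+04 m.
Hardness H = 3.199 GPa = 3.199e+09 Pa.
In SI base units: W = 2.163 N, H = 3.199e+09 Pa, K = 1.948e-06.
Archard volume V = K·W·L/H = 1.948e-06 · 2.163 · 1.786e+04 / 3.199e+09 = 2.352e-11 m³.

value=2.352e-11 m^3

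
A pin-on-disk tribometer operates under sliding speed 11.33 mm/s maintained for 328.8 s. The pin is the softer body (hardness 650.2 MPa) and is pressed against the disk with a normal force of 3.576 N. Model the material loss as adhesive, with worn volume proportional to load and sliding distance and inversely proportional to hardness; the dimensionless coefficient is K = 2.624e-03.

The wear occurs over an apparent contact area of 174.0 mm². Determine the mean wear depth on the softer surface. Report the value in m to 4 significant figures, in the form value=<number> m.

value=3.090e-07 m

Every step maintains full float precision, and the intermediates appear rounded, and one final rounding to 4 significant figures.
Sliding speed v = 11.33 mm/s = 0.01133 m/s. Distance covered L = v·t = 0.01133 m/s × 328.8 s = 3.725 m.
Hardness H = 650.2 MPa = 6.502e+08 Pa.
Contact area A = 174.0 mm² = 1.740e-04 m².
In SI base units: W = 3.576 N, H = 6.502e+08 Pa, K = 2.624e-03.
The Archard volume V = K·W·L/H = 2.624e-03 · 3.576 · 3.725 / 6.502e+08 = 5.376e-11 m³.
Wear depth h = V/A = 5.376e-11 / 1.740e-04 = 3.090e-07 m.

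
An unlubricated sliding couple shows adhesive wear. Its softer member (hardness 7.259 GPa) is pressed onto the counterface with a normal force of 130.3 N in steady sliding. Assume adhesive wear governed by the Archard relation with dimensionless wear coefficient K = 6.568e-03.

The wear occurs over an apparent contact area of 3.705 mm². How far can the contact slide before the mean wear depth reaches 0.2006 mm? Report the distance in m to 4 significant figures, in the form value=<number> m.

value=6.304 m

All working math carries exact precision. Intermediates are displayed rounded, and a lone final rounding, at four significant digits.
Hardness H = 7.259 GPa = 7.259e+09 Pa.
Contact area A = 3.705 mm² = 3.705e-06 m².
Depth limit h_lim = 0.2006 mm = 2.006e-04 m.
Expressed in SI base units: W = 130.3 N, H = 7.259e+09 Pa, K = 6.568e-03.
Wearable volume V_lim = h_lim·A = 2.006e-04 · 3.705e-06 = 7.432e-10 m³.
Sliding life L = V_lim·H/(K·W) = 7.432e-10 · 7.259e+09 / (6.568e-03 · 130.3) = 6.304 m.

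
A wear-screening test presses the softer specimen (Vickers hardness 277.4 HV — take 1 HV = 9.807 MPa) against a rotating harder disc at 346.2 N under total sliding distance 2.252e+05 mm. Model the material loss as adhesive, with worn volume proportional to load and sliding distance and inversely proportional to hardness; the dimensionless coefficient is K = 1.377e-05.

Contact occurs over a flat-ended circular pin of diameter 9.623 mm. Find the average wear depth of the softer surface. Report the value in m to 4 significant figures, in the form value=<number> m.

Intermediate values are printed rounded — every step carries full float precision, and a single final rounding: four significant digits.
The distance L = 2.252e+05 mm = 225.2 m.
Hardness H = 277.4 HV × 9.807 MPa/HV = 2720 MPa = 2.720e+09 Pa.
Pin diameter d = 9.623 mm = 0.009623 m. Contact area A = π·d²/4 = π·(0.009623 m)²/4 = 7.273e-05 m².
Collected in SI base units: W = 346.2 N, H = 2.720e+09 Pa, K = 1.377e-05.
Wear volume V = K·W·L/H = 1.377e-05 · 346.2 · 225.2 / 2.720e+09 = 3.946e-10 m³.
Depth of wear h = V/A = 3.946e-10 / 7.273e-05 = 5.426e-06 m.

value=5.426e-06 m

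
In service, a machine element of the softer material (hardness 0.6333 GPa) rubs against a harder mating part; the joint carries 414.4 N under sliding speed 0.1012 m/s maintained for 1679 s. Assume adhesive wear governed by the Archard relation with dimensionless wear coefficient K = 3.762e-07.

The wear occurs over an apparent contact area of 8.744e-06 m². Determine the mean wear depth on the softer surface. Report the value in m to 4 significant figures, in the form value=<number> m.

value=4.784e-06 m

Shown intermediates are rounded — the computation holds full float precision — a lone final rounding: four significant digits.
Sliding distance L = v·t = 0.1012 m/s × 1679 s = 169.9 m.
Hardness H = 0.6333 GPa = 6.333e+08 Pa.
As SI base values: W = 414.4 N, H = 6.333e+08 Pa, K = 3.762e-07.
Volume removed: V = K·W·L/H = 3.762e-07 · 414.4 · 169.9 / 6.333e+08 = 4.183e-11 m³.
Average depth h = V/A = 4.183e-11 / 8.744e-06 = 4.784e-06 m.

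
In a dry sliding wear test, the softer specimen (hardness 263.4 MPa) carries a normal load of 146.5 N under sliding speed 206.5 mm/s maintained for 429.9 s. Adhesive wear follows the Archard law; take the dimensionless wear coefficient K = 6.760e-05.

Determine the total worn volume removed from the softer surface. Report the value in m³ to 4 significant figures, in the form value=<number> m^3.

The intermediates are shown rounded — the computation maintains exact precision. Rounded just once, at 4 significant digits.
Sliding speed v = 206.5 mm/s = 0.2065 m/s. Sliding distance L = v·t = 0.2065 m/s × 429.9 s = 88.77 m.
Hardness H = 263.4 MPa = 2.634e+08 Pa.
Collected in SI base units: W = 146.5 N, H = 2.634e+08 Pa, K = 6.760e-05.
Volume removed: V = K·W·L/H = 6.760e-05 · 146.5 · 88.77 / 2.634e+08 = 3.338e-09 m³.

value=3.338e-09 m^3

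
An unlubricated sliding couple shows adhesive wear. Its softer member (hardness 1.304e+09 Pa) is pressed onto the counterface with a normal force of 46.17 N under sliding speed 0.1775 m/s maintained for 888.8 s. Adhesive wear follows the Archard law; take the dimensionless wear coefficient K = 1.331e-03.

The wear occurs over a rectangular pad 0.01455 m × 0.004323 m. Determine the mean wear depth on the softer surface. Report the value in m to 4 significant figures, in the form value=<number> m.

Intermediate values are printed rounded; each operation holds exact precision, and a single final rounding, at four significant digits.
Distance covered L = v·t = 0.1775 m/s × 888.8 s = 157.8 m.
Contact area A = 0.01455 m × 0.004323 m = 6.290e-05 m².
SI base units throughout: W = 46.17 N, H = 1.304e+09 Pa, K = 1.331e-03.
The Archard volume V = K·W·L/H = 1.331e-03 · 46.17 · 157.8 / 1.304e+09 = 7.435e-09 m³.
Mean depth h = V/A = 7.435e-09 / 6.290e-05 = 1.182e-04 m.

value=1.182e-04 m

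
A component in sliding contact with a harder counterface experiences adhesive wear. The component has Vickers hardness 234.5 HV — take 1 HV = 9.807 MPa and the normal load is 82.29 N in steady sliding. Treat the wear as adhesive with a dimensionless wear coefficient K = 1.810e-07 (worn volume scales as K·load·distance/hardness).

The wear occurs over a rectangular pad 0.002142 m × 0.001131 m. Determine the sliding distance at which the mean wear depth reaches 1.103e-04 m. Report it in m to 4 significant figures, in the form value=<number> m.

value=4.126e+04 m

The computation keeps exact precision; printed values are rounded, and one final rounding to 4 significant digits.
Hardness H = 234.5 HV × 9.807 MPa/HV = 2300 MPa = 2.300e+09 Pa.
Contact area A = 0.002142 m × 0.001131 m = 2.423e-06 m².
As SI base values: W = 82.29 N, H = 2.300e+09 Pa, K = 1.810e-07.
Limit volume V_lim = h_lim·A = 1.103e-04 · 2.423e-06 = 2.672e-10 m³.
Inverting, life L = V_lim·H/(K·W) = 2.672e-10 · 2.300e+09 / (1.810e-07 · 82.29) = 4.126e+04 m.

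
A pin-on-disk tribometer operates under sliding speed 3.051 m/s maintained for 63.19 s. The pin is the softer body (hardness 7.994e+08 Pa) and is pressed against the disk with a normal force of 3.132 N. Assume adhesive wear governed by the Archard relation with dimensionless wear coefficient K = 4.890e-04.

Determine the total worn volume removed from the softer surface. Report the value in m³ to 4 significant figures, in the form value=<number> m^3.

Each operation carries full float precision, and intermediate values appear rounded, and rounded once at the end to 4 significant figures.
The distance L = v·t = 3.051 m/s × 63.19 s = 192.8 m.
Expressed in SI base units: W = 3.132 N, H = 7.994e+08 Pa, K = 4.890e-04.
The Archard volume V = K·W·L/H = 4.890e-04 · 3.132 · 192.8 / 7.994e+08 = 3.694e-10 m³.

value=3.694e-10 m^3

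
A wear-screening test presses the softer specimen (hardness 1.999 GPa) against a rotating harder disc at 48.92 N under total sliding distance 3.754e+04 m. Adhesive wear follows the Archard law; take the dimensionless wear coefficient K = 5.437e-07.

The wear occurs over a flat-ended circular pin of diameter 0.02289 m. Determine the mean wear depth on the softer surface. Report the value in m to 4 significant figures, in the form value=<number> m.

value=1.214e-06 m

Every step runs at full float precision — intermediates are printed rounded; a single final rounding to 4 significant digits.
Convert: Hardness H = 1.999 GPa = 1.999e+09 Pa.
Convert: Contact area A = π·d²/4 = π·(0.02289 m)²/4 = 4.115e-04 m².
Working in SI base units: W = 48.92 N, H = 1.999e+09 Pa, K = 5.437e-07.
Archard relation: V = K·W·L/H = 5.437e-07 · 48.92 · 3.754e+04 / 1.999e+09 = 4.995e-10 m³.
Wear depth h = V/A = 4.995e-10 / 4.115e-04 = 1.214e-06 m.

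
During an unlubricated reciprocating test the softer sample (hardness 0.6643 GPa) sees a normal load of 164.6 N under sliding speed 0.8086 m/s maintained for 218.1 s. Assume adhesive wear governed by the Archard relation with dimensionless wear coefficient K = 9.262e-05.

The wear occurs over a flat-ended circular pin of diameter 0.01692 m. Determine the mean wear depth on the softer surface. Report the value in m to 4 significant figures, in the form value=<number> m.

value=1.800e-05 m

The intermediates are shown rounded, and all arithmetic keeps full precision — one final rounding, at 4 significant figures.
Convert: Sliding distance L = v·t = 0.8086 m/s × 218.1 s = 176.4 m.
Convert: Hardness H = 0.6643 GPa = 6.643e+08 Pa.
Convert: Contact area A = π·d²/4 = π·(0.01692 m)²/4 = 2.248e-04 m².
Restated in SI base units: W = 164.6 N, H = 6.643e+08 Pa, K = 9.262e-05.
The Archard volume V = K·W·L/H = 9.262e-05 · 164.6 · 176.4 / 6.643e+08 = 4.047e-09 m³.
Mean depth h = V/A = 4.047e-09 / 2.248e-04 = 1.800e-05 m.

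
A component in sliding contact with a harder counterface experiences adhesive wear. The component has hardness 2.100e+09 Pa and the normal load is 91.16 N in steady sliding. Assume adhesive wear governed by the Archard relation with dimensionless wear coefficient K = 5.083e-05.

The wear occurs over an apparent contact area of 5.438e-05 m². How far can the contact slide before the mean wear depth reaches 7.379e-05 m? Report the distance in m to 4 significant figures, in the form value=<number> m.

Shown intermediates are rounded — all working math keeps exact precision — a single final rounding, at four significant digits.
Working in SI base units: W = 91.16 N, H = 2.100e+09 Pa, K = 5.083e-05.
Wearable volume V_lim = h_lim·A = 7.379e-05 · 5.438e-05 = 4.013e-09 m³.
Thus life L = V_lim·H/(K·W) = 4.013e-09 · 2.100e+09 / (5.083e-05 · 91.16) = 1819 m.

value=1819 m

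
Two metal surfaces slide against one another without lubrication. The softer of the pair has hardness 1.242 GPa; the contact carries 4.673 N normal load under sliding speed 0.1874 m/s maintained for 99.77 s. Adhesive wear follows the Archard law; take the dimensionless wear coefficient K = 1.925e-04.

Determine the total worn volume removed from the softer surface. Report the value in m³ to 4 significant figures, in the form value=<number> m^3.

Shown intermediates are rounded — the computation maintains full precision, and a lone final rounding to four significant figures.
The distance L = v·t = 0.1874 m/s × 99.77 s = 18.70 m.
Hardness H = 1.242 GPa = 1.242e+09 Pa.
In SI base units: W = 4.673 N, H = 1.242e+09 Pa, K = 1.925e-04.
Worn volume V = K·W·L/H = 1.925e-04 · 4.673 · 18.70 / 1.242e+09 = 1.354e-11 m³.

value=1.354e-11 m^3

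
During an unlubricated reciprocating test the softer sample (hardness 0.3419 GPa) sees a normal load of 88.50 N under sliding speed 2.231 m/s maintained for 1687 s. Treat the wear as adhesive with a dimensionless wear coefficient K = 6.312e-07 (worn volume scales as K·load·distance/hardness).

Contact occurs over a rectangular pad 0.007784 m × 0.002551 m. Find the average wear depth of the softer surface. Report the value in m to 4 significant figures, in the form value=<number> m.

value=3.097e-05 m

The algebra keeps full float precision; intermediates are printed rounded, and a lone final rounding, at 4 significant figures.
Convert: Sliding distance L = v·t = 2.231 m/s × 1687 s = 3764 m.
Convert: Hardness H = 0.3419 GPa = 3.419e+08 Pa.
Convert: Contact area A = 0.007784 m × 0.002551 m = 1.986e-05 m².
Restated in SI base units: W = 88.50 N, H = 3.419e+08 Pa, K = 6.312e-07.
By Archard's law, V = K·W·L/H = 6.312e-07 · 88.50 · 3764 / 3.419e+08 = 6.149e-10 m³.
Depth h = V/A = 6.149e-10 / 1.986e-05 = 3.097e-05 m.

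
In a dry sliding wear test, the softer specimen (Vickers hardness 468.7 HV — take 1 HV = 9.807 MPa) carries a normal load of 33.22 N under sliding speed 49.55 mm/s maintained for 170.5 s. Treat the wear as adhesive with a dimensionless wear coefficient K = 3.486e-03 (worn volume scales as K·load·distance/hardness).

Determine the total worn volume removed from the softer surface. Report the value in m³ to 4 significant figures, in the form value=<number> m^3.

value=2.128e-10 m^3

Printed values are rounded — every step carries full float precision — rounded just once, at 4 significant digits.
Convert: Sliding speed v = 49.55 mm/s = 0.04955 m/s. The distance L = v·t = 0.04955 m/s × 170.5 s = 8.448 m.
Convert: Hardness H = 468.7 HV × 9.807 MPa/HV = 4597 MPa = 4.597e+09 Pa.
SI base units throughout: W = 33.22 N, H = 4.597e+09 Pa, K = 3.486e-03.
Apply Archard: V = K·W·L/H = 3.486e-03 · 33.22 · 8.448 / 4.597e+09 = 2.128e-10 m³.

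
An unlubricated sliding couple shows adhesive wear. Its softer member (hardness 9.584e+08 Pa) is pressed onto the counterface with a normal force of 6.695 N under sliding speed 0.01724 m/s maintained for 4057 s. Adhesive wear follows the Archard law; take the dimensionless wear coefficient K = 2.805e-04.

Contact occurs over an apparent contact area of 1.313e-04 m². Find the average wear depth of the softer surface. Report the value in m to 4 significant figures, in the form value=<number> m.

value=1.044e-06 m

The computation maintains full precision; intermediate values are shown rounded; one final rounding, at 4 significant figures.
Convert: Distance covered L = v·t = 0.01724 m/s × 4057 s = 69.94 m.
Working in SI base units: W = 6.695 N, H = 9.584e+08 Pa, K = 2.805e-04.
The Archard volume V = K·W·L/H = 2.805e-04 · 6.695 · 69.94 / 9.584e+08 = 1.370e-10 m³.
Wear depth h = V/A = 1.370e-10 / 1.313e-04 = 1.044e-06 m.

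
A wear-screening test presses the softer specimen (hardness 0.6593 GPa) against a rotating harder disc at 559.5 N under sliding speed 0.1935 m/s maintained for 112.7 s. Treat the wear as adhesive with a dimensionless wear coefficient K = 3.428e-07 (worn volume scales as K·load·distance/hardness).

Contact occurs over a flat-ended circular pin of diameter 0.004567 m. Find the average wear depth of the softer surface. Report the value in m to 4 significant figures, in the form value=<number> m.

value=3.873e-07 m

All arithmetic carries exact precision. Quoted intermediates are rounded. Rounded just once: four significant digits.
Total distance L = v·t = 0.1935 m/s × 112.7 s = 21.81 m.
Hardness H = 0.6593 GPa = 6.593e+08 Pa.
Contact area A = π·d²/4 = π·(0.004567 m)²/4 = 1.638e-05 m².
Expressed in SI base units: W = 559.5 N, H = 6.593e+08 Pa, K = 3.428e-07.
Worn volume V = K·W·L/H = 3.428e-07 · 559.5 · 21.81 / 6.593e+08 = 6.344e-12 m³.
Depth of wear h = V/A = 6.344e-12 / 1.638e-05 = 3.873e-07 m.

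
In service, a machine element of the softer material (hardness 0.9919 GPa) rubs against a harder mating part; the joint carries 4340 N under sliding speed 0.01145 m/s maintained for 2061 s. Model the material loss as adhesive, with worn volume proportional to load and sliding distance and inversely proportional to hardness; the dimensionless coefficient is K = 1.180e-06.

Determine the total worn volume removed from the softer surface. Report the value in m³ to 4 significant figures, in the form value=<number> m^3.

value=1.218e-10 m^3

All arithmetic carries full float precision — intermediates are printed rounded. Rounded once at the end to four significant figures.
Distance covered L = v·t = 0.01145 m/s × 2061 s = 23.60 m.
Hardness H = 0.9919 GPa = 9.919e+08 Pa.
Working in SI base units: W = 4340 N, H = 9.919e+08 Pa, K = 1.180e-06.
Archard relation: V = K·W·L/H = 1.180e-06 · 4340 · 23.60 / 9.919e+08 = 1.218e-10 m³.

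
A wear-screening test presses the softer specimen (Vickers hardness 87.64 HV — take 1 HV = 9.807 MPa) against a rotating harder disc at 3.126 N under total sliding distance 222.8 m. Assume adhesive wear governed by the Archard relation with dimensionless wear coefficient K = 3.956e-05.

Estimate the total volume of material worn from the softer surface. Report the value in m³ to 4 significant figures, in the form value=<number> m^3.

The algebra carries full float precision; intermediates appear rounded; rounded once at the end: 4 significant digits.
Hardness H = 87.64 HV × 9.807 MPa/HV = 859.5 MPa = 8.595e+08 Pa.
SI base units throughout: W = 3.126 N, H = 8.595e+08 Pa, K = 3.956e-05.
Wear volume V = K·W·L/H = 3.956e-05 · 3.126 · 222.8 / 8.595e+08 = 3.206e-11 m³.

value=3.206e-11 m^3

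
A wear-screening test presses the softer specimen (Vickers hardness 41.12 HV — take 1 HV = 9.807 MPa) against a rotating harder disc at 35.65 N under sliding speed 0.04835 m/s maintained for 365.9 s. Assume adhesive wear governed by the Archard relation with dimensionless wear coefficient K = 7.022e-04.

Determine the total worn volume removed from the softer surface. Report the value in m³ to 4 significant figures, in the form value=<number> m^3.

value=1.098e-09 m^3

Every step holds exact precision, and intermediate values are printed rounded, and rounded just once to four significant figures.
The distance L = v·t = 0.04835 m/s × 365.9 s = 17.69 m.
Hardness H = 41.12 HV × 9.807 MPa/HV = 403.3 MPa = 4.033e+08 Pa.
As SI base values: W = 35.65 N, H = 4.033e+08 Pa, K = 7.022e-04.
Archard relation: V = K·W·L/H = 7.022e-04 · 35.65 · 17.69 / 4.033e+08 = 1.098e-09 m³.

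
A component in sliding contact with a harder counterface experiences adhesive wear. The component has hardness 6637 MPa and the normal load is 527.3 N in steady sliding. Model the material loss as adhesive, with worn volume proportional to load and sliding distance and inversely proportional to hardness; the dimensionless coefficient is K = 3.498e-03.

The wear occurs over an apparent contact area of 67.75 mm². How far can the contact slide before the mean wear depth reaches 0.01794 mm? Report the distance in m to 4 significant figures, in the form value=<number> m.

Intermediate values are shown rounded. The algebra carries full precision, and rounded once at the end: 4 significant digits.
Convert: Hardness H = 6637 MPa = 6.637e+09 Pa.
Convert: Contact area A = 67.75 mm² = 6.775e-05 m².
Convert: Depth limit h_lim = 0.01794 mm = 1.794e-05 m.
SI base units throughout: W = 527.3 N, H = 6.637e+09 Pa, K = 3.498e-03.
Volume at the limit: V_lim = h_lim·A = 1.794e-05 · 6.775e-05 = 1.215e-09 m³.
Life L = V_lim·H/(K·W) = 1.215e-09 · 6.637e+09 / (3.498e-03 · 527.3) = 4.373 m.

value=4.373 m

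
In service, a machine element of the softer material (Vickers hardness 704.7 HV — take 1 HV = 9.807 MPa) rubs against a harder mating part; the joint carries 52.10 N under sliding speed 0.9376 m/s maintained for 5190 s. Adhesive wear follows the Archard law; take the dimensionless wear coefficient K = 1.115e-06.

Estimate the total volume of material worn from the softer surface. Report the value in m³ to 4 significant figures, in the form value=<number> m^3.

value=4.090e-11 m^3

Intermediate values are displayed rounded; all arithmetic carries exact precision. Rounded just once, at 4 significant digits.
Distance covered L = v·t = 0.9376 m/s × 5190 s = 4866 m.
Hardness H = 704.7 HV × 9.807 MPa/HV = 6911 MPa = 6.911e+09 Pa.
Restated in SI base units: W = 52.10 N, H = 6.911e+09 Pa, K = 1.115e-06.
Archard relation: V = K·W·L/H = 1.115e-06 · 52.10 · 4866 / 6.911e+09 = 4.090e-11 m³.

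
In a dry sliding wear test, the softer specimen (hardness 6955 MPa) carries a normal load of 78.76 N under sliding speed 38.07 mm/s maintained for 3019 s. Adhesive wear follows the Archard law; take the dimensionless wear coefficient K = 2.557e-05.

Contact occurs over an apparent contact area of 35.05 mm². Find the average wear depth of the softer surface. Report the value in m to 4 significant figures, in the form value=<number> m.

value=9.495e-07 m

Every step holds exact precision; the intermediates are shown rounded — one final rounding to four significant figures.
Sliding speed v = 38.07 mm/s = 0.03807 m/s. Sliding distance L = v·t = 0.03807 m/s × 3019 s = 114.9 m.
Hardness H = 6955 MPa = 6.955e+09 Pa.
Contact area A = 35.05 mm² = 3.505e-05 m².
In SI base units: W = 78.76 N, H = 6.955e+09 Pa, K = 2.557e-05.
The Archard volume V = K·W·L/H = 2.557e-05 · 78.76 · 114.9 / 6.955e+09 = 3.328e-11 m³.
Depth h = V/A = 3.328e-11 / 3.505e-05 = 9.495e-07 m.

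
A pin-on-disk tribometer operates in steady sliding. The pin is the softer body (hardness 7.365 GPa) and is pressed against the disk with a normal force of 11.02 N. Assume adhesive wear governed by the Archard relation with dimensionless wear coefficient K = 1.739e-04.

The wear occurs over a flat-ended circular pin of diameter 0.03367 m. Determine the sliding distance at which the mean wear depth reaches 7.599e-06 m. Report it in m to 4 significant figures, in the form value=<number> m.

The intermediates appear rounded, and all arithmetic runs at exact precision, and rounded just once to 4 significant digits.
Hardness H = 7.365 GPa = 7.365e+09 Pa.
Contact area A = π·d²/4 = π·(0.03367 m)²/4 = 8.904e-04 m².
Working in SI base units: W = 11.02 N, H = 7.365e+09 Pa, K = 1.739e-04.
Allowed volume V_lim = h_lim·A = 7.599e-06 · 8.904e-04 = 6.766e-09 m³.
Life L = V_lim·H/(K·W) = 6.766e-09 · 7.365e+09 / (1.739e-04 · 11.02) = 2.600e+04 m.

value=2.600e+04 m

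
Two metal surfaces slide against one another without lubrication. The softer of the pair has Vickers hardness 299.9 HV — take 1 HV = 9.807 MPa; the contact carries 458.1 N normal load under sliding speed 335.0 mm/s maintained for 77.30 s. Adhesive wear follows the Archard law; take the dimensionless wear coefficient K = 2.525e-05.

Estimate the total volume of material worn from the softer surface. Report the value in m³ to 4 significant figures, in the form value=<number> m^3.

The algebra holds exact precision; quoted intermediates are rounded. Rounded just once, at 4 significant figures.
Sliding speed v = 335.0 mm/s = 0.3350 m/s. Total distance L = v·t = 0.3350 m/s × 77.30 s = 25.90 m.
Hardness H = 299.9 HV × 9.807 MPa/HV = 2941 MPa = 2.941e+09 Pa.
Collected in SI base units: W = 458.1 N, H = 2.941e+09 Pa, K = 2.525e-05.
Worn volume V = K·W·L/H = 2.525e-05 · 458.1 · 25.90 / 2.941e+09 = 1.018e-10 m³.

value=1.018e-10 m^3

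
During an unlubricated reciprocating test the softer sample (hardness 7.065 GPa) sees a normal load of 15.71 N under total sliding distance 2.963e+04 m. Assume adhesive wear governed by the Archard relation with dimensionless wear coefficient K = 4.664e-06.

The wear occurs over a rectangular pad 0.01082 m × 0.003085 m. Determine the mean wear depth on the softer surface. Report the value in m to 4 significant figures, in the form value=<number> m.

Every step runs at exact precision; the intermediates appear rounded. Rounded once at the end: four significant figures.
Hardness H = 7.065 GPa = 7.065e+09 Pa.
Contact area A = 0.01082 m × 0.003085 m = 3.338e-05 m².
Collected in SI base units: W = 15.71 N, H = 7.065e+09 Pa, K = 4.664e-06.
Archard relation: V = K·W·L/H = 4.664e-06 · 15.71 · 2.963e+04 / 7.065e+09 = 3.073e-10 m³.
Mean depth h = V/A = 3.073e-10 / 3.338e-05 = 9.206e-06 m.

value=9.206e-06 m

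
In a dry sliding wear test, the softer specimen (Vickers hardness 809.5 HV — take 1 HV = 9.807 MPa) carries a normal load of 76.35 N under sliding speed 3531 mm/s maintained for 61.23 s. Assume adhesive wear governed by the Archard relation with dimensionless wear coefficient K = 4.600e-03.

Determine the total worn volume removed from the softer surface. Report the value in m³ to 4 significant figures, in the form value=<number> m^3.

value=9.565e-09 m^3

Intermediates appear rounded; all arithmetic carries full float precision, and rounded once at the end to 4 significant figures.
Convert: Sliding speed v = 3531 mm/s = 3.531 m/s. Distance covered L = v·t = 3.531 m/s × 61.23 s = 216.2 m.
Convert: Hardness H = 809.5 HV × 9.807 MPa/HV = 7939 MPa = 7.939e+09 Pa.
In SI base units, W = 76.35 N, H = 7.939e+09 Pa, K = 4.600e-03.
Wear volume V = K·W·L/H = 4.600e-03 · 76.35 · 216.2 / 7.939e+09 = 9.565e-09 m³.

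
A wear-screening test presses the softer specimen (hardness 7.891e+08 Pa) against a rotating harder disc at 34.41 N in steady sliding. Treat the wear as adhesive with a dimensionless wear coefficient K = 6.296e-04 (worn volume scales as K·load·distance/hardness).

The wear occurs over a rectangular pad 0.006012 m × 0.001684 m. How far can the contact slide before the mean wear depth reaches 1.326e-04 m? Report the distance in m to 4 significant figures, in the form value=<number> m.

Intermediate values appear rounded. The algebra runs at exact precision; rounded once at the end to four significant digits.
Contact area A = 0.006012 m × 0.001684 m = 1.012e-05 m².
Expressed in SI base units: W = 34.41 N, H = 7.891e+08 Pa, K = 6.296e-04.
Wearable volume V_lim = h_lim·A = 1.326e-04 · 1.012e-05 = 1.342e-09 m³.
Life L = V_lim·H/(K·W) = 1.342e-09 · 7.891e+08 / (6.296e-04 · 34.41) = 48.90 m.

value=48.90 m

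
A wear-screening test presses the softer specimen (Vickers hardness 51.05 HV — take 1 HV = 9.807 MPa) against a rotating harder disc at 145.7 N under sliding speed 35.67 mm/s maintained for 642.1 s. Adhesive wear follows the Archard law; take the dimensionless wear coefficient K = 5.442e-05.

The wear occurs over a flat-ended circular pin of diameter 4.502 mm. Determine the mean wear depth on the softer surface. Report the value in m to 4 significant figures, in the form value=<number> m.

value=2.279e-05 m

Displayed values are rounded, and all working math keeps full precision. Rounded just once, at 4 significant figures.
Sliding speed v = 35.67 mm/s = 0.03567 m/s. Distance covered L = v·t = 0.03567 m/s × 642.1 s = 22.90 m.
Hardness H = 51.05 HV × 9.807 MPa/HV = 500.6 MPa = 5.006e+08 Pa.
Pin diameter d = 4.502 mm = 0.004502 m. Contact area A = π·d²/4 = π·(0.004502 m)²/4 = 1.592e-05 m².
In SI base units, W = 145.7 N, H = 5.006e+08 Pa, K = 5.442e-05.
Archard volume V = K·W·L/H = 5.442e-05 · 145.7 · 22.90 / 5.006e+08 = 3.627e-10 m³.
Depth h = V/A = 3.627e-10 / 1.592e-05 = 2.279e-05 m.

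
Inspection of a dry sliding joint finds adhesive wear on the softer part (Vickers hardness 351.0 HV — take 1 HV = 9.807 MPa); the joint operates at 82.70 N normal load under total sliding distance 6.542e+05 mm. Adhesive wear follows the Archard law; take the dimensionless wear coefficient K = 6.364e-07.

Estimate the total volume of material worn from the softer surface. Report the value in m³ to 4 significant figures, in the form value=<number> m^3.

value=1.000e-11 m^3

Intermediate values are displayed rounded — every step keeps full float precision; one last rounding to four significant figures.
Total distance L = 6.542e+05 mm = 654.2 m.
Hardness H = 351.0 HV × 9.807 MPa/HV = 3442 MPa = 3.442e+09 Pa.
Working in SI base units: W = 82.70 N, H = 3.442e+09 Pa, K = 6.364e-07.
Wear volume V = K·W·L/H = 6.364e-07 · 82.70 · 654.2 / 3.442e+09 = 1.000e-11 m³.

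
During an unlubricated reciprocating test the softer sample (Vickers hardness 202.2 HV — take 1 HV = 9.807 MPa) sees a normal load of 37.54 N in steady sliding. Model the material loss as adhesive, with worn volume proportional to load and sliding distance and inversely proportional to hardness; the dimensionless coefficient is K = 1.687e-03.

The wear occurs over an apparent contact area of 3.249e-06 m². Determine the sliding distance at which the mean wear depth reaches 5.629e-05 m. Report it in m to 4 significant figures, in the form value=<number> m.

value=5.726 m

Intermediates are displayed rounded; the algebra runs at full float precision; one last rounding: 4 significant digits.
Convert: Hardness H = 202.2 HV × 9.807 MPa/HV = 1983 MPa = 1.983e+09 Pa.
Collected in SI base units: W = 37.54 N, H = 1.983e+09 Pa, K = 1.687e-03.
Limit volume V_lim = h_lim·A = 5.629e-05 · 3.249e-06 = 1.829e-10 m³.
Inverting, life L = V_lim·H/(K·W) = 1.829e-10 · 1.983e+09 / (1.687e-03 · 37.54) = 5.726 m.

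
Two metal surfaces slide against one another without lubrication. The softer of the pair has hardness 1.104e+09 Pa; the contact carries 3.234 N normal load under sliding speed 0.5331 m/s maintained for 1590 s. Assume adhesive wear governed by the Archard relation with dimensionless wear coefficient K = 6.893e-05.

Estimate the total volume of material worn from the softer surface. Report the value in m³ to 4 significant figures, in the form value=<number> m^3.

The algebra carries full float precision. Intermediate values are printed rounded — one final rounding to 4 significant figures.
Convert: Path length L = v·t = 0.5331 m/s × 1590 s = 847.6 m.
SI base units throughout: W = 3.234 N, H = 1.104e+09 Pa, K = 6.893e-05.
Wear volume V = K·W·L/H = 6.893e-05 · 3.234 · 847.6 / 1.104e+09 = 1.712e-10 m³.

value=1.712e-10 m^3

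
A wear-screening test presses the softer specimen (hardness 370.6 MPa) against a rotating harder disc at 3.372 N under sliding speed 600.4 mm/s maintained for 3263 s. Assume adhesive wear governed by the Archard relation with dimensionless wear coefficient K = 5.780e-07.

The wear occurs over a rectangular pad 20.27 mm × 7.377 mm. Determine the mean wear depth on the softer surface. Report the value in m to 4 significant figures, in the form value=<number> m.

Every step keeps full float precision, and intermediates appear rounded, and one final rounding: 4 significant digits.
Convert: Sliding speed v = 600.4 mm/s = 0.6004 m/s. Sliding distance L = v·t = 0.6004 m/s × 3263 s = 1959 m.
Convert: Hardness H = 370.6 MPa = 3.706e+08 Pa.
Convert: Pad sides 20.27 mm × 7.377 mm = 0.02027 m × 0.007377 m. Contact area A = 0.02027 m × 0.007377 m = 1.495e-04 m².
SI base units throughout: W = 3.372 N, H = 3.706e+08 Pa, K = 5.780e-07.
By Archard's law, V = K·W·L/H = 5.780e-07 · 3.372 · 1959 / 3.706e+08 = 1.030e-11 m³.
Depth of wear h = V/A = 1.030e-11 / 1.495e-04 = 6.890e-08 m.

value=6.890e-08 m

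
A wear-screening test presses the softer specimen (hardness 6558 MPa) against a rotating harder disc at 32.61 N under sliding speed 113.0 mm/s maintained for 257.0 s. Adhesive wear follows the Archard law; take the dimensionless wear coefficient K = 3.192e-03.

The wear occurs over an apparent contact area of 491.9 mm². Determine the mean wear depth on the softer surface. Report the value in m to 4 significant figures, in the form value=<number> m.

value=9.371e-07 m

All working math maintains full float precision; intermediates are printed rounded; one final rounding to 4 significant figures.
Convert: Sliding speed v = 113.0 mm/s = 0.1130 m/s. The distance L = v·t = 0.1130 m/s × 257.0 s = 29.04 m.
Convert: Hardness H = 6558 MPa = 6.558e+09 Pa.
Convert: Contact area A = 491.9 mm² = 4.919e-04 m².
Restated in SI base units: W = 32.61 N, H = 6.558e+09 Pa, K = 3.192e-03.
Apply Archard: V = K·W·L/H = 3.192e-03 · 32.61 · 29.04 / 6.558e+09 = 4.610e-10 m³.
Depth of wear h = V/A = 4.610e-10 / 4.919e-04 = 9.371e-07 m.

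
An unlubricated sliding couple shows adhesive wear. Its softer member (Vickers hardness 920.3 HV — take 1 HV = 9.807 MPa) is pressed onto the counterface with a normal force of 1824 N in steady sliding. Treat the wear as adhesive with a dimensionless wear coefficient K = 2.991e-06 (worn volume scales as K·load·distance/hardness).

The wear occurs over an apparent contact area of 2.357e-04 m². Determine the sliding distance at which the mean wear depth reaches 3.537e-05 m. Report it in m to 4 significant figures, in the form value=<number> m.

The algebra holds full float precision; intermediate values are shown rounded; one last rounding: 4 significant figures.
Hardness H = 920.3 HV × 9.807 MPa/HV = 9025 MPa = 9.025e+09 Pa.
Expressed in SI base units: W = 1824 N, H = 9.025e+09 Pa, K = 2.991e-06.
At the depth limit, V_lim = h_lim·A = 3.537e-05 · 2.357e-04 = 8.337e-09 m³.
Sliding life L = V_lim·H/(K·W) = 8.337e-09 · 9.025e+09 / (2.991e-06 · 1824) = 1.379e+04 m.

value=1.379e+04 m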